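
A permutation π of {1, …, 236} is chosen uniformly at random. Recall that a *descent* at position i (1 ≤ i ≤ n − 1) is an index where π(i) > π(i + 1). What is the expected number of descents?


Write X = Σ X_I over i = 1, …, 235, with X_I the indicator of one descent.
There are 235 indicators.
For each fixed i, the pair (π(i), π(i+1)) is a uniformly random ordered pair of distinct values from {1, …, 236}; by symmetry P[π(i) > π(i+1)] = 1/2.
By linearity: E[X] = 235 · (1/2) = (236 − 1) · (1/2) = 235/2 ≈ 117.50000.

E[X] = 235/2 = 117.50000.


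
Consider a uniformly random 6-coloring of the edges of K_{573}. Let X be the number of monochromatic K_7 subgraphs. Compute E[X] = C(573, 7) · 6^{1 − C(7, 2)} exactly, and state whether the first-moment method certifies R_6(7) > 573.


E[X] = C(573, 7) · 6^{1 − 21} = 3878597732564412 · 6^{−20} = 3878597732564412/3656158440062976.
As a reduced fraction: E[X] = 11970980656063/11284439629824 ≈ 1.0608.
Is E[X] < 1? NO.
Since E[X] ≥ 1, the first-moment bound is inconclusive at n = 573; it does NOT by itself certify R_6(7) > 573.

E[X] = 11970980656063/11284439629824 ≈ 1.0608; E[X] ≥ 1; first-moment method inconclusive here.


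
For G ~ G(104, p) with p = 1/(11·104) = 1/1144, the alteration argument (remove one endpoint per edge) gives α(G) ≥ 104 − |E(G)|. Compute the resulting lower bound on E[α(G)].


E[|E(G)|] = C(104, 2)·p = 5356 · (1/1144) = 103/22.
E[α(G)] ≥ n − E[|E(G)|] = 104 − 103/22 = 2185/22.
Numerically: ≈ 99.318182.
(This is only a lower bound; the true E[α(G)] may be larger.)

E[α(G)] ≥ 2185/22 ≈ 99.318182.


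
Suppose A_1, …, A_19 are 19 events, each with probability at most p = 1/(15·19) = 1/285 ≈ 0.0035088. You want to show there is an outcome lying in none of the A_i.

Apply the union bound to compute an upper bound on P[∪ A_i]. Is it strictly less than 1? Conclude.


Union bound: P[∪_{i=1}^{19} A_i] ≤ Σ_i P[A_i] ≤ 19·p = 19·(1/285) = 1/15.
Numerically: 1/15 ≈ 0.0666667.
Is 1/15 < 1? YES.
Since P[∪ A_i] ≤ 1/15 < 1, the complement has P[∩ A_i^c] ≥ 1 − 1/15 = 14/15 > 0, so some outcome avoids every A_i.

19·p = 1/15 ≈ 0.0666667; existence CERTIFIED by the union bound.


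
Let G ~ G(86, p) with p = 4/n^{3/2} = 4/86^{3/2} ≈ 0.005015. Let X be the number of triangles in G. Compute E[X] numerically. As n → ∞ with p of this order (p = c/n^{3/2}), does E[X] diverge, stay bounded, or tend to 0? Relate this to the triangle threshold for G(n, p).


Number of potential triangles: C(86, 3) = 102340.
Each occurs with probability p³ ≈ (0.005015)³ ≈ 1.261644e-07.
By linearity: E[X] = C(86, 3)·p³ ≈ 102340 · 1.261644e-07 ≈ 0.0129.
Since α = 3/2 > 1, p = c/n^{3/2} = o(1/n) is below the triangle threshold p ~ 1/n. Asymptotically E[X] ~ (c³/6)·n^{3(1−α)} = (4³/6)·n^{-1.5} → 0, so by Markov's inequality G has no triangles w.h.p.

E[X] ≈ 0.0129; in regime p = Θ(1/n^{3/2}) E[X] tends to 0 (below the triangle threshold p ~ 1/n).


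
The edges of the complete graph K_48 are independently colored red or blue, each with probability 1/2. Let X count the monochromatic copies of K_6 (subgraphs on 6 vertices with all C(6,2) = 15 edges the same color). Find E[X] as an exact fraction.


Let X = Σ_S X_S over the C(48, 6) = 12271512 subsets S of size 6, where X_S = 1 if the K_6 on S is monochromatic.
For a fixed S, the K_6 on S has C(6, 2) = 15 edges. P[all 15 edges red] = (1/2)^15, and likewise for blue, so P[monochromatic] = 2·(1/2)^15 = 2^{1 − 15} = 1/16384.
By linearity of expectation: E[X] = C(48, 6) · 2^{1 − 15} = 12271512 · 1/16384 = 1533939/2048.
Numerically: E[X] ≈ 748.993652.

E[X] = C(48,6)·2^(1−C(6,2)) = 1533939/2048 ≈ 748.993652.


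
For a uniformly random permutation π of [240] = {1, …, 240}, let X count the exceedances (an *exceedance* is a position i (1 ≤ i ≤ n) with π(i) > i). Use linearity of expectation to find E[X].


Write X = Σ_{i=1}^{240} X_i, where X_i = 1_{π(i) > i}.
For each fixed i, π(i) is uniform over {1, …, 240} (marginal of a uniform permutation), so P[π(i) > i] = (n − i)/n. Summing: Σ_{i=1}^{240} (n − i)/n = (0 + 1 + … + 239)/240 = 240(240 − 1)/(2·240) = (240 − 1)/2.
Hence E[X] = Σ_{i=1}^{240} (240 − i)/240 = 239/2 ≈ 119.50000.

E[X] = 239/2 = 119.50000.


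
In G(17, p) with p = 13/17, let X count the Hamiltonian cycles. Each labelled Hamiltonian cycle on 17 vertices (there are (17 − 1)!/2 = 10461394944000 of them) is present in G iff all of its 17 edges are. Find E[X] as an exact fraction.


K_17 has (17 − 1)!/2 = 10461394944000 labelled Hamiltonian cycles.
For each such Hamiltonian cycle H, let X_H = 1 if all 17 edges of H are present in G. Then P[X_H = 1] = p^{17} = (13/17)^{17} = 8650415919381337933/827240261886336764177.
By linearity: E[X] = Σ_H E[X_H] = 10461394944000 · p^{17} = 10461394944000 · 8650415919381337933/827240261886336764177 = 90495417362513040260241610752000/827240261886336764177.
Numerically: E[X] ≈ 1.09e+11.

E[X] = 10461394944000 · (13/17)^{17} = 90495417362513040260241610752000/827240261886336764177 ≈ 1.09e+11.


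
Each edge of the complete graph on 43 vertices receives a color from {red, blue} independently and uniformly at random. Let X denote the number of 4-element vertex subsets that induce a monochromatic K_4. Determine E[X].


Let X = Σ_S X_S over the C(43, 4) = 123410 subsets S of size 4, where X_S = 1 if the K_4 on S is monochromatic.
For a fixed S, the K_4 on S has C(4, 2) = 6 edges. P[all 6 edges red] = (1/2)^6, and likewise for blue, so P[monochromatic] = 2·(1/2)^6 = 2^{1 − 6} = 1/32.
By linearity: E[X] = C(43, 4) · 2^{1 − 6} = 123410 · 1/32 = 61705/16.
Numerically: E[X] ≈ 3856.562500.

E[X] = C(43,4)·2^(1−C(4,2)) = 61705/16 ≈ 3856.562500.


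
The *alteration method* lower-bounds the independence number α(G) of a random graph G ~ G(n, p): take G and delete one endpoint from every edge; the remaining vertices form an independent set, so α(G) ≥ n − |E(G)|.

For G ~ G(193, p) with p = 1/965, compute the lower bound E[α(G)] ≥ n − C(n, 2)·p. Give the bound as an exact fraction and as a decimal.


E[|E(G)|] = C(193, 2)·p = 18528 · (1/965) = 96/5.
E[α(G)] ≥ n − E[|E(G)|] = 193 − 96/5 = 869/5.
Numerically: ≈ 173.80000.
(This is only a lower bound; the true E[α(G)] may be larger.)

E[α(G)] ≥ 869/5 ≈ 173.80000.


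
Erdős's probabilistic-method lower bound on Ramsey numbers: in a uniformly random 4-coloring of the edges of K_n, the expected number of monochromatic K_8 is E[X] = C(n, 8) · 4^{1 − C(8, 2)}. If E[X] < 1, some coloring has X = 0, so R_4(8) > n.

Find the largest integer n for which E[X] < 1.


We need C(n, 8) · 4^{1 − 28} < 1, i.e. C(n, 8) < 4^{28 − 1} = 18014398509481984.
Check values of n near the boundary:
  n = 405: C(405, 8) = 16745853821188050; 16745853821188050 < 18014398509481984? YES
  n = 406: C(406, 8) = 17082453897995850; 17082453897995850 < 18014398509481984? YES
  n = 407: C(407, 8) = 17424959239309050; 17424959239309050 < 18014398509481984? YES
  n = 408: C(408, 8) = 17773458424095231; 17773458424095231 < 18014398509481984? YES
  n = 409: C(409, 8) = 18128041135797879; 18128041135797879 < 18014398509481984? NO
The largest n with C(n, 8) < 18014398509481984 is n = 408 (where E[X] = 17773458424095231/18014398509481984 ≈ 0.9866). Hence R_4(8) > 408, i.e. R_4(8) ≥ 409.

Largest n = 408; hence R_4(8) > 408.


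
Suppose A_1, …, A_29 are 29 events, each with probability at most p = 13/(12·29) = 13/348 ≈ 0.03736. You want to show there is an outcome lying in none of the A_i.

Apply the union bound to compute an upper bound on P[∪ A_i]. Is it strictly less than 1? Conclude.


Union bound: P[∪_{i=1}^{29} A_i] ≤ Σ_i P[A_i] ≤ 29·p = 29·(13/348) = 13/12.
Numerically: 13/12 ≈ 1.08333.
Is 13/12 < 1? NO.
Since the bound 13/12 is ≥ 1, the union bound is uninformative here; it does NOT by itself certify existence.

29·p = 13/12 ≈ 1.08333; existence NOT certified by the union bound.


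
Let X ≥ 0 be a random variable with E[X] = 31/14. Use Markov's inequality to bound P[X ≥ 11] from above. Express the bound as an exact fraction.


μ = E[X] = 31/14, a = 11.
Markov: P[X ≥ 11] ≤ μ/a = (31/14)/11 = 31/154.
Numerically: ≈ 0.201299.
(Since a = 11 > μ = 2.214286, the bound 31/154 is < 1 and informative.)

P[X ≥ 11] ≤ 31/154 ≈ 0.201299.


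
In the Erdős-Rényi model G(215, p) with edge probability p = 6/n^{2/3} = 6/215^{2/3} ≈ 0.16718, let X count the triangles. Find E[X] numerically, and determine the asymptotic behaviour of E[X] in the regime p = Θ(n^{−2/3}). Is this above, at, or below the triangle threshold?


Number of potential triangles: C(215, 3) = 1633355.
Each occurs with probability p³ ≈ (0.16718)³ ≈ 4.6727961e-03.
By linearity: E[X] = C(215, 3)·p³ ≈ 1633355 · 4.6727961e-03 ≈ 7632.33488.
Since α = 2/3 < 1, p = c/n^{2/3} ≫ 1/n is above the triangle threshold p ~ 1/n. Asymptotically E[X] ~ (c³/6)·n^{3(1−α)} = (6³/6)·n^{1} → ∞; triangles are abundant w.h.p.

E[X] ≈ 7632.33488; in regime p = Θ(1/n^{2/3}) E[X] diverges (above the triangle threshold p ~ 1/n).


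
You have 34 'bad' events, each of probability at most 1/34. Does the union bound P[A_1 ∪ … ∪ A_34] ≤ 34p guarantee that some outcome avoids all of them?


Union bound: P[∪_{i=1}^{34} A_i] ≤ Σ_i P[A_i] ≤ 34·p = 34·(1/34) = 1.
Numerically: 1 ≈ 1.000000.
Is 1 < 1? NO.
Since the bound 1 is ≥ 1, the union bound is uninformative here; it does NOT by itself certify existence.

34·p = 1 ≈ 1.000000; existence NOT certified by the union bound.


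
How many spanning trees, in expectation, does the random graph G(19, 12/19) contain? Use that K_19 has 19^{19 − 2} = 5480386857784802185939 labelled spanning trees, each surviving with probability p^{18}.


K_19 has 19^{19 − 2} = 5480386857784802185939 labelled spanning trees.
For each such spanning tree H, let X_H = 1 if all 18 edges of H are present in G. Then P[X_H = 1] = p^{18} = (12/19)^{18} = 26623333280885243904/104127350297911241532841.
Summing the indicators: E[X] = Σ_H E[X_H] = 5480386857784802185939 · p^{18} = 5480386857784802185939 · 26623333280885243904/104127350297911241532841 = 26623333280885243904/19.
Numerically: E[X] ≈ 1.4e+18.

E[X] = 5480386857784802185939 · (12/19)^{18} = 26623333280885243904/19 ≈ 1.4e+18.


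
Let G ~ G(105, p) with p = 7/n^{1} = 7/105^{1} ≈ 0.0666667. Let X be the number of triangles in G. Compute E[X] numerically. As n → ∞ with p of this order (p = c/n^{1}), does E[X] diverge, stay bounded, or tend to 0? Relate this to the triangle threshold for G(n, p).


Number of potential triangles: C(105, 3) = 187460.
Each occurs with probability p³ ≈ (0.0666667)³ ≈ 2.96296296e-04.
By linearity: E[X] = C(105, 3)·p³ ≈ 187460 · 2.96296296e-04 ≈ 55.543704.
Here α = 1, so p = 7/n is exactly at the triangle threshold p ~ 1/n. Asymptotically E[X] → c³/6 = 7³/6 = 343/6 ≈ 57.166667, a bounded constant. In this regime the triangle count is asymptotically Poisson(c³/6).

E[X] ≈ 55.543704; in regime p = Θ(1/n^{1}) E[X] stays bounded (at the triangle threshold p ~ 1/n).


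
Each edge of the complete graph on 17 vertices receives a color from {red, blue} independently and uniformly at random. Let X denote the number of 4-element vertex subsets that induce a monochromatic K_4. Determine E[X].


Let X = Σ_S X_S over the C(17, 4) = 2380 subsets S of size 4, where X_S = 1 if the K_4 on S is monochromatic.
For a fixed S, the K_4 on S has C(4, 2) = 6 edges. P[all 6 edges red] = (1/2)^6, and likewise for blue, so P[monochromatic] = 2·(1/2)^6 = 2^{1 − 6} = 1/32.
By linearity: E[X] = C(17, 4) · 2^{1 − 6} = 2380 · 1/32 = 595/8.
Numerically: E[X] ≈ 74.37500.

E[X] = C(17,4)·2^(1−C(4,2)) = 595/8 ≈ 74.37500.


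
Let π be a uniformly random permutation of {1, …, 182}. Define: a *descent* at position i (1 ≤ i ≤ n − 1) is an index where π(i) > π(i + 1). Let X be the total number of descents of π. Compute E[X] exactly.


Write X = Σ X_I over i = 1, …, 181, with X_I the indicator of one descent.
There are 181 indicators.
For each fixed i, the pair (π(i), π(i+1)) is a uniformly random ordered pair of distinct values from {1, …, 182}; by symmetry P[π(i) > π(i+1)] = 1/2.
By linearity: E[X] = 181 · (1/2) = (182 − 1) · (1/2) = 181/2 ≈ 90.50000.

E[X] = 181/2 = 90.50000.


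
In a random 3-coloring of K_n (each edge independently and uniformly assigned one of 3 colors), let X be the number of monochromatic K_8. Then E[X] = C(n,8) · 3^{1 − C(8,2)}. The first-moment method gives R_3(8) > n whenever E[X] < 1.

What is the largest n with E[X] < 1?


We need C(n, 8) · 3^{1 − 28} < 1, i.e. C(n, 8) < 3^{28 − 1} = 7625597484987.
Check values of n near the boundary:
  n = 152: C(152, 8) = 5859727868575; 5859727868575 < 7625597484987? YES
  n = 153: C(153, 8) = 6183023199255; 6183023199255 < 7625597484987? YES
  n = 154: C(154, 8) = 6521818990995; 6521818990995 < 7625597484987? YES
  n = 155: C(155, 8) = 6876747915675; 6876747915675 < 7625597484987? YES
  n = 156: C(156, 8) = 7248464019225; 7248464019225 < 7625597484987? YES
  n = 157: C(157, 8) = 7637643295425; 7637643295425 < 7625597484987? NO
  n = 158: C(158, 8) = 8044984271181; 8044984271181 < 7625597484987? NO
  n = 159: C(159, 8) = 8471208603429; 8471208603429 < 7625597484987? NO
The largest n with C(n, 8) < 7625597484987 is n = 156 (where E[X] = 805384891025/847288609443 ≈ 0.950544). Hence R_3(8) > 156, i.e. R_3(8) ≥ 157.

Largest n = 156; hence R_3(8) > 156.


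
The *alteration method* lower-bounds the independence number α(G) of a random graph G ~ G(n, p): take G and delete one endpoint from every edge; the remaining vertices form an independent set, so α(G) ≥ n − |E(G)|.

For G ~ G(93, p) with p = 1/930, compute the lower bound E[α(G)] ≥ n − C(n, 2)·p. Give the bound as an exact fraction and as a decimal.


E[|E(G)|] = C(93, 2)·p = 4278 · (1/930) = 23/5.
E[α(G)] ≥ n − E[|E(G)|] = 93 − 23/5 = 442/5.
Numerically: ≈ 88.400000.
(This is only a lower bound; the true E[α(G)] may be larger.)

E[α(G)] ≥ 442/5 ≈ 88.400000.


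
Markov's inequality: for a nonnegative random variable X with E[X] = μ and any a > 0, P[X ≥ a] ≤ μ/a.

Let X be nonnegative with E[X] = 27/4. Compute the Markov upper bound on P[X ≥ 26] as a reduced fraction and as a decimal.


μ = E[X] = 27/4, a = 26.
Markov: P[X ≥ 26] ≤ μ/a = (27/4)/26 = 27/104.
Numerically: ≈ 0.2596.
(Since a = 26 > μ = 6.7500, the bound 27/104 is < 1 and informative.)

P[X ≥ 26] ≤ 27/104 ≈ 0.2596.


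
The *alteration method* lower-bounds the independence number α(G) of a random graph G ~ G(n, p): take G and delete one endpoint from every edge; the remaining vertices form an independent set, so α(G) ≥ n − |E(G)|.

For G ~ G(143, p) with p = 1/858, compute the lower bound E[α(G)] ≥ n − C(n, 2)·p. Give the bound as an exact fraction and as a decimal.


E[|E(G)|] = C(143, 2)·p = 10153 · (1/858) = 71/6.
E[α(G)] ≥ n − E[|E(G)|] = 143 − 71/6 = 787/6.
Numerically: ≈ 131.167.
(This is only a lower bound; the true E[α(G)] may be larger.)

E[α(G)] ≥ 787/6 ≈ 131.167.


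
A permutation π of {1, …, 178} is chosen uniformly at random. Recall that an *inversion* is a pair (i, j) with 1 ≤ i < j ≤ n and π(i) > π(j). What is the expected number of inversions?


Write X = Σ X_I over the C(178, 2) = 15753 pairs i < j, with X_I the indicator of one inversion.
There are 15753 indicators.
For each fixed pair i < j, the values π(i) and π(j) are two distinct elements of {1, …, 178} in uniformly random order; by symmetry P[π(i) > π(j)] = 1/2.
By linearity: E[X] = 15753 · (1/2) = C(178, 2) · (1/2) = 15753/2 = 15753/2 ≈ 7876.500000.

E[X] = 15753/2 = 7876.500000.


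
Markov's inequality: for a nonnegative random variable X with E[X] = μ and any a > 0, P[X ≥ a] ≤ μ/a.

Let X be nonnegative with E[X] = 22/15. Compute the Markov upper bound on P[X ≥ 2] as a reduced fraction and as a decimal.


μ = E[X] = 22/15, a = 2.
Markov: P[X ≥ 2] ≤ μ/a = (22/15)/2 = 11/15.
Numerically: ≈ 0.73333.
(Since a = 2 > μ = 1.46667, the bound 11/15 is < 1 and informative.)

P[X ≥ 2] ≤ 11/15 ≈ 0.73333.


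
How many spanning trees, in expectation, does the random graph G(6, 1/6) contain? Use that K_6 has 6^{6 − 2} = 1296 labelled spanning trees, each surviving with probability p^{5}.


K_6 has 6^{6 − 2} = 1296 labelled spanning trees.
For each such spanning tree H, let X_H = 1 if all 5 edges of H are present in G. Then P[X_H = 1] = p^{5} = (1/6)^{5} = 1/7776.
By linearity: E[X] = Σ_H E[X_H] = 1296 · p^{5} = 1296 · 1/7776 = 1/6.
Numerically: E[X] ≈ 0.167.

E[X] = 1296 · (1/6)^{5} = 1/6 ≈ 0.167.


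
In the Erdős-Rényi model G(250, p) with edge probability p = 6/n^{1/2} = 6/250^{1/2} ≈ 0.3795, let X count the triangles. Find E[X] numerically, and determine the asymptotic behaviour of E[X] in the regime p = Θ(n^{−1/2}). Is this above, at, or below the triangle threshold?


Number of potential triangles: C(250, 3) = 2573000.
Each occurs with probability p³ ≈ (0.3795)³ ≈ 5.464416e-02.
By linearity: E[X] = C(250, 3)·p³ ≈ 2573000 · 5.464416e-02 ≈ 140599.4185.
Since α = 1/2 < 1, p = c/n^{1/2} ≫ 1/n is above the triangle threshold p ~ 1/n. Asymptotically E[X] ~ (c³/6)·n^{3(1−α)} = (6³/6)·n^{1.5} → ∞; triangles are abundant w.h.p.

E[X] ≈ 140599.4185; in regime p = Θ(1/n^{1/2}) E[X] diverges (above the triangle threshold p ~ 1/n).


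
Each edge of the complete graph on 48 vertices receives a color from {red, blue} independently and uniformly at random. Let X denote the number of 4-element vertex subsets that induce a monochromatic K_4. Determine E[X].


Let X = Σ_S X_S over the C(48, 4) = 194580 subsets S of size 4, where X_S = 1 if the K_4 on S is monochromatic.
For a fixed S, the K_4 on S has C(4, 2) = 6 edges. P[all 6 edges red] = (1/2)^6, and likewise for blue, so P[monochromatic] = 2·(1/2)^6 = 2^{1 − 6} = 1/32.
By linearity of expectation: E[X] = C(48, 4) · 2^{1 − 6} = 194580 · 1/32 = 48645/8.
Numerically: E[X] ≈ 6080.62500.

E[X] = C(48,4)·2^(1−C(4,2)) = 48645/8 ≈ 6080.62500.


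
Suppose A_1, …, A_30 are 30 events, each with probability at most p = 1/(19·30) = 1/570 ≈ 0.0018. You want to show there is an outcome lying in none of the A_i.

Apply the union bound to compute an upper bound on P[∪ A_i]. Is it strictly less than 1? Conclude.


Union bound: P[∪_{i=1}^{30} A_i] ≤ Σ_i P[A_i] ≤ 30·p = 30·(1/570) = 1/19.
Numerically: 1/19 ≈ 0.0526.
Is 1/19 < 1? YES.
Since P[∪ A_i] ≤ 1/19 < 1, the complement has P[∩ A_i^c] ≥ 1 − 1/19 = 18/19 > 0, so some outcome avoids every A_i.

30·p = 1/19 ≈ 0.0526; existence CERTIFIED by the union bound.


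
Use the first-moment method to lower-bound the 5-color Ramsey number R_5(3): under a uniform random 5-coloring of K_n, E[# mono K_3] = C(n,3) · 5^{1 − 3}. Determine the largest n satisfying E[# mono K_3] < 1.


We need C(n, 3) · 5^{1 − 3} < 1, i.e. C(n, 3) < 5^{3 − 1} = 25.
Check values of n near the boundary:
  n = 3: C(3, 3) = 1; 1 < 25? YES
  n = 4: C(4, 3) = 4; 4 < 25? YES
  n = 5: C(5, 3) = 10; 10 < 25? YES
  n = 6: C(6, 3) = 20; 20 < 25? YES
  n = 7: C(7, 3) = 35; 35 < 25? NO
The largest n with C(n, 3) < 25 is n = 6 (where E[X] = 4/5 ≈ 0.800). Hence R_5(3) > 6, i.e. R_5(3) ≥ 7.

Largest n = 6; hence R_5(3) > 6.


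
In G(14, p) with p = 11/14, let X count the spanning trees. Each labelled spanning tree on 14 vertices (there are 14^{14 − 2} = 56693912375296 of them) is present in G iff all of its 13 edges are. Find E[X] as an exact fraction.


K_14 has 14^{14 − 2} = 56693912375296 labelled spanning trees.
For each such spanning tree H, let X_H = 1 if all 13 edges of H are present in G. Then P[X_H = 1] = p^{13} = (11/14)^{13} = 34522712143931/793714773254144.
By linearity: E[X] = Σ_H E[X_H] = 56693912375296 · p^{13} = 56693912375296 · 34522712143931/793714773254144 = 34522712143931/14.
Numerically: E[X] ≈ 2.47e+12.

E[X] = 56693912375296 · (11/14)^{13} = 34522712143931/14 ≈ 2.47e+12.


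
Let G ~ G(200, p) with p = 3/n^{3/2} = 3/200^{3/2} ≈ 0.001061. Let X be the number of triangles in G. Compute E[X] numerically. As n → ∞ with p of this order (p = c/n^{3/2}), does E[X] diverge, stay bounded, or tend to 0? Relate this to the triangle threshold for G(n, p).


Number of potential triangles: C(200, 3) = 1313400.
Each occurs with probability p³ ≈ (0.001061)³ ≈ 1.193243e-09.
By linearity: E[X] = C(200, 3)·p³ ≈ 1313400 · 1.193243e-09 ≈ 0.0016.
Since α = 3/2 > 1, p = c/n^{3/2} = o(1/n) is below the triangle threshold p ~ 1/n. Asymptotically E[X] ~ (c³/6)·n^{3(1−α)} = (3³/6)·n^{-1.5} → 0, so by Markov's inequality G has no triangles w.h.p.

E[X] ≈ 0.0016; in regime p = Θ(1/n^{3/2}) E[X] tends to 0 (below the triangle threshold p ~ 1/n).


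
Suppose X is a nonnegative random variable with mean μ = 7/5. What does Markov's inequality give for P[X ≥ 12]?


μ = E[X] = 7/5, a = 12.
Markov: P[X ≥ 12] ≤ μ/a = (7/5)/12 = 7/60.
Numerically: ≈ 0.11667.
(Since a = 12 > μ = 1.40000, the bound 7/60 is < 1 and informative.)

P[X ≥ 12] ≤ 7/60 ≈ 0.11667.


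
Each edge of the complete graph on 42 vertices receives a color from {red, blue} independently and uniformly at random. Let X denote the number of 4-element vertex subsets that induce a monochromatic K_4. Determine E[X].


Let X = Σ_S X_S over the C(42, 4) = 111930 subsets S of size 4, where X_S = 1 if the K_4 on S is monochromatic.
For a fixed S, the K_4 on S has C(4, 2) = 6 edges. P[all 6 edges red] = (1/2)^6, and likewise for blue, so P[monochromatic] = 2·(1/2)^6 = 2^{1 − 6} = 1/32.
By linearity of expectation: E[X] = C(42, 4) · 2^{1 − 6} = 111930 · 1/32 = 55965/16.
Numerically: E[X] ≈ 3497.8125.

E[X] = C(42,4)·2^(1−C(4,2)) = 55965/16 ≈ 3497.8125.


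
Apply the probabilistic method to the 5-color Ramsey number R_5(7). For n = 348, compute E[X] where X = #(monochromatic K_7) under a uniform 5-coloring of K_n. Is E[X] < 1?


E[X] = C(348, 7) · 5^{1 − 21} = 115412286408552 · 5^{−20} = 115412286408552/95367431640625.
As a reduced fraction: E[X] = 115412286408552/95367431640625 ≈ 1.21019.
Is E[X] < 1? NO.
Since E[X] ≥ 1, the first-moment bound is inconclusive at n = 348; it does NOT by itself certify R_5(7) > 348.

E[X] = 115412286408552/95367431640625 ≈ 1.21019; E[X] ≥ 1; first-moment method inconclusive here.


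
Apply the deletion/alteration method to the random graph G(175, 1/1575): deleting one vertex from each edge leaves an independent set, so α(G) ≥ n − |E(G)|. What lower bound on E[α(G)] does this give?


E[|E(G)|] = C(175, 2)·p = 15225 · (1/1575) = 29/3.
E[α(G)] ≥ n − E[|E(G)|] = 175 − 29/3 = 496/3.
Numerically: ≈ 165.33333.
(This is only a lower bound; the true E[α(G)] may be larger.)

E[α(G)] ≥ 496/3 ≈ 165.33333.


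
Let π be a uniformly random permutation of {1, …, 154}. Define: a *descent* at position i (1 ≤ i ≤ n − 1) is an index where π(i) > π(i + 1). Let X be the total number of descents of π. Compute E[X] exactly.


Write X = Σ X_I over i = 1, …, 153, with X_I the indicator of one descent.
There are 153 indicators.
For each fixed i, the pair (π(i), π(i+1)) is a uniformly random ordered pair of distinct values from {1, …, 154}; by symmetry P[π(i) > π(i+1)] = 1/2.
By linearity: E[X] = 153 · (1/2) = (154 − 1) · (1/2) = 153/2 ≈ 76.500.

E[X] = 153/2 = 76.500.


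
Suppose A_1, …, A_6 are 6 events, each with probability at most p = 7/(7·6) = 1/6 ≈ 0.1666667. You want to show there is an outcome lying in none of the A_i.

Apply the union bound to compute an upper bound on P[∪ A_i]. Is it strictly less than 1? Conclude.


Union bound: P[∪_{i=1}^{6} A_i] ≤ Σ_i P[A_i] ≤ 6·p = 6·(1/6) = 1.
Numerically: 1 ≈ 1.0000000.
Is 1 < 1? NO.
Since the bound 1 is ≥ 1, the union bound is uninformative here; it does NOT by itself certify existence.

6·p = 1 ≈ 1.0000000; existence NOT certified by the union bound.


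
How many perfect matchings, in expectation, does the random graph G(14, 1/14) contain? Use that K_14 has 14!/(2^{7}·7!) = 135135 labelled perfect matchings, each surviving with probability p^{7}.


K_14 has 14!/(2^{7}·7!) = 135135 labelled perfect matchings.
For each such perfect matching H, let X_H = 1 if all 7 edges of H are present in G. Then P[X_H = 1] = p^{7} = (1/14)^{7} = 1/105413504.
Summing the indicators: E[X] = Σ_H E[X_H] = 135135 · p^{7} = 135135 · 1/105413504 = 19305/15059072.
Numerically: E[X] ≈ 0.00128.

E[X] = 135135 · (1/14)^{7} = 19305/15059072 ≈ 0.00128.


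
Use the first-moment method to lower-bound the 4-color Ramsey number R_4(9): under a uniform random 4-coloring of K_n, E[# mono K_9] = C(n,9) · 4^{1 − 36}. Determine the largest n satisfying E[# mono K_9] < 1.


We need C(n, 9) · 4^{1 − 36} < 1, i.e. C(n, 9) < 4^{36 − 1} = 1180591620717411303424.
Check values of n near the boundary:
  n = 913: C(913, 9) = 1167605542753639808390; 1167605542753639808390 < 1180591620717411303424? YES
  n = 914: C(914, 9) = 1179217089587653905932; 1179217089587653905932 < 1180591620717411303424? YES
  n = 915: C(915, 9) = 1190931166636537885130; 1190931166636537885130 < 1180591620717411303424? NO
  n = 916: C(916, 9) = 1202748565202942340440; 1202748565202942340440 < 1180591620717411303424? NO
  n = 917: C(917, 9) = 1214670081818390006810; 1214670081818390006810 < 1180591620717411303424? NO
The largest n with C(n, 9) < 1180591620717411303424 is n = 914 (where E[X] = 294804272396913476483/295147905179352825856 ≈ 0.99884). Hence R_4(9) > 914, i.e. R_4(9) ≥ 915.

Largest n = 914; hence R_4(9) > 914.


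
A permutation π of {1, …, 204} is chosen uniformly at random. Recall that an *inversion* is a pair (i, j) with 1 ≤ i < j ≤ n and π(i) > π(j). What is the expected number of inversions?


Write X = Σ X_I over the C(204, 2) = 20706 pairs i < j, with X_I the indicator of one inversion.
There are 20706 indicators.
For each fixed pair i < j, the values π(i) and π(j) are two distinct elements of {1, …, 204} in uniformly random order; by symmetry P[π(i) > π(j)] = 1/2.
By linearity: E[X] = 20706 · (1/2) = C(204, 2) · (1/2) = 20706/2 = 10353 ≈ 10353.000000.

E[X] = 10353 = 10353.000000.


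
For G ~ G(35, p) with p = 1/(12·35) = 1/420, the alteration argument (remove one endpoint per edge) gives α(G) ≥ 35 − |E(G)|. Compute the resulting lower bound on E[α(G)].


E[|E(G)|] = C(35, 2)·p = 595 · (1/420) = 17/12.
E[α(G)] ≥ n − E[|E(G)|] = 35 − 17/12 = 403/12.
Numerically: ≈ 33.583333.
(This is only a lower bound; the true E[α(G)] may be larger.)

E[α(G)] ≥ 403/12 ≈ 33.583333.


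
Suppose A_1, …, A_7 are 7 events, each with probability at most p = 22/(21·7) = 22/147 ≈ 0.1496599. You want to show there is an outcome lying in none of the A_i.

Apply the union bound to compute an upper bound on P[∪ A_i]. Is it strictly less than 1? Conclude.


Union bound: P[∪_{i=1}^{7} A_i] ≤ Σ_i P[A_i] ≤ 7·p = 7·(22/147) = 22/21.
Numerically: 22/21 ≈ 1.0476190.
Is 22/21 < 1? NO.
Since the bound 22/21 is ≥ 1, the union bound is uninformative here; it does NOT by itself certify existence.

7·p = 22/21 ≈ 1.0476190; existence NOT certified by the union bound.


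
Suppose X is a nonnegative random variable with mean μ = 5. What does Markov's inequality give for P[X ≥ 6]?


μ = E[X] = 5, a = 6.
Markov: P[X ≥ 6] ≤ μ/a = (5)/6 = 5/6.
Numerically: ≈ 0.83333.
(Since a = 6 > μ = 5.00000, the bound 5/6 is < 1 and informative.)

P[X ≥ 6] ≤ 5/6 ≈ 0.83333.


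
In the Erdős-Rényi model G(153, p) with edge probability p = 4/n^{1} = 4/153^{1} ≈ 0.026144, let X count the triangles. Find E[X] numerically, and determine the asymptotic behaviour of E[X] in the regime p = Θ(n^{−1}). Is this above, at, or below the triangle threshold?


Number of potential triangles: C(153, 3) = 585276.
Each occurs with probability p³ ≈ (0.026144)³ ≈ 1.7869224e-05.
By linearity: E[X] = C(153, 3)·p³ ≈ 585276 · 1.7869224e-05 ≈ 10.45843.
Here α = 1, so p = 4/n is exactly at the triangle threshold p ~ 1/n. Asymptotically E[X] → c³/6 = 4³/6 = 32/3 ≈ 10.66667, a bounded constant. In this regime the triangle count is asymptotically Poisson(c³/6).

E[X] ≈ 10.45843; in regime p = Θ(1/n^{1}) E[X] stays bounded (at the triangle threshold p ~ 1/n).


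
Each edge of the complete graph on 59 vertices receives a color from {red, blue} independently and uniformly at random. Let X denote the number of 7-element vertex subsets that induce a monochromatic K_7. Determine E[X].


Let X = Σ_S X_S over the C(59, 7) = 341149446 subsets S of size 7, where X_S = 1 if the K_7 on S is monochromatic.
For a fixed S, the K_7 on S has C(7, 2) = 21 edges. P[all 21 edges red] = (1/2)^21, and likewise for blue, so P[monochromatic] = 2·(1/2)^21 = 2^{1 − 21} = 1/1048576.
By linearity: E[X] = C(59, 7) · 2^{1 − 21} = 341149446 · 1/1048576 = 170574723/524288.
Numerically: E[X] ≈ 325.34546.

E[X] = C(59,7)·2^(1−C(7,2)) = 170574723/524288 ≈ 325.34546.


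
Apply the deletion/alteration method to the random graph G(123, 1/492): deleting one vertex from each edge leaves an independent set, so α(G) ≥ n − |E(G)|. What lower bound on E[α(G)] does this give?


E[|E(G)|] = C(123, 2)·p = 7503 · (1/492) = 61/4.
E[α(G)] ≥ n − E[|E(G)|] = 123 − 61/4 = 431/4.
Numerically: ≈ 107.7500.
(This is only a lower bound; the true E[α(G)] may be larger.)

E[α(G)] ≥ 431/4 ≈ 107.7500.


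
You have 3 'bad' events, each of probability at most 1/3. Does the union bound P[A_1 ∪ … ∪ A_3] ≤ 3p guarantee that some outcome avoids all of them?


Union bound: P[∪_{i=1}^{3} A_i] ≤ Σ_i P[A_i] ≤ 3·p = 3·(1/3) = 1.
Numerically: 1 ≈ 1.0000.
Is 1 < 1? NO.
Since the bound 1 is ≥ 1, the union bound is uninformative here; it does NOT by itself certify existence.

3·p = 1 ≈ 1.0000; existence NOT certified by the union bound.


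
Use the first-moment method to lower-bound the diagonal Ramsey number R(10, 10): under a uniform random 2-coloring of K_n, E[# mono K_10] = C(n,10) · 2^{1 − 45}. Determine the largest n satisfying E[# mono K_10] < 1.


We need C(n, 10) · 2^{1 − 45} < 1, i.e. C(n, 10) < 2^{45 − 1} = 17592186044416.
Check values of n near the boundary:
  n = 97: C(97, 10) = 12576469727536; 12576469727536 < 17592186044416? YES
  n = 98: C(98, 10) = 14005614014756; 14005614014756 < 17592186044416? YES
  n = 99: C(99, 10) = 15579278510796; 15579278510796 < 17592186044416? YES
  n = 100: C(100, 10) = 17310309456440; 17310309456440 < 17592186044416? YES
  n = 101: C(101, 10) = 19212541264840; 19212541264840 < 17592186044416? NO
  n = 102: C(102, 10) = 21300860967540; 21300860967540 < 17592186044416? NO
The largest n with C(n, 10) < 17592186044416 is n = 100 (where E[X] = 2163788682055/2199023255552 ≈ 0.9840). Hence R(10, 10) > 100, i.e. R(10, 10) ≥ 101.

Largest n = 100; hence R(10, 10) > 100.


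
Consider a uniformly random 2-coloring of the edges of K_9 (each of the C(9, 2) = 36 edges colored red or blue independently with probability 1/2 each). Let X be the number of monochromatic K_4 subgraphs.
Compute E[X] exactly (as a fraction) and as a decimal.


Let X = Σ_S X_S over the C(9, 4) = 126 subsets S of size 4, where X_S = 1 if the K_4 on S is monochromatic.
For a fixed S, the K_4 on S has C(4, 2) = 6 edges. P[all 6 edges red] = (1/2)^6, and likewise for blue, so P[monochromatic] = 2·(1/2)^6 = 2^{1 − 6} = 1/32.
By linearity: E[X] = C(9, 4) · 2^{1 − 6} = 126 · 1/32 = 63/16.
Numerically: E[X] ≈ 3.937500.

E[X] = C(9,4)·2^(1−C(4,2)) = 63/16 ≈ 3.937500.


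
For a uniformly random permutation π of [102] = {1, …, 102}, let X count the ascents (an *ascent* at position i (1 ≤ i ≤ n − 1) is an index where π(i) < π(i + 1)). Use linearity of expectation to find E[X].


Write X = Σ X_I over i = 1, …, 101, with X_I the indicator of one ascent.
There are 101 indicators.
For each fixed i, the pair (π(i), π(i+1)) is a uniformly random ordered pair of distinct values from {1, …, 102}; by symmetry P[π(i) < π(i+1)] = 1/2.
By linearity: E[X] = 101 · (1/2) = (102 − 1) · (1/2) = 101/2 ≈ 50.5000.

E[X] = 101/2 = 50.5000.


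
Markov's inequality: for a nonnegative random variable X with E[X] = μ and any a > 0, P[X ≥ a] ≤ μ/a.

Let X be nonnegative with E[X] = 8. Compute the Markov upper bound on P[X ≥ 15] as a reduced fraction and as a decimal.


μ = E[X] = 8, a = 15.
Markov: P[X ≥ 15] ≤ μ/a = (8)/15 = 8/15.
Numerically: ≈ 0.533.
(Since a = 15 > μ = 8.000, the bound 8/15 is < 1 and informative.)

P[X ≥ 15] ≤ 8/15 ≈ 0.533.


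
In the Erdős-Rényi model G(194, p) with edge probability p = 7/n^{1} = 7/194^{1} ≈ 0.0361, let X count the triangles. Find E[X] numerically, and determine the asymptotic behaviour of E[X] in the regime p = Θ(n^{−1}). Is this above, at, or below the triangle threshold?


Number of potential triangles: C(194, 3) = 1198144.
Each occurs with probability p³ ≈ (0.0361)³ ≈ 4.69774e-05.
By linearity: E[X] = C(194, 3)·p³ ≈ 1198144 · 4.69774e-05 ≈ 56.286.
Here α = 1, so p = 7/n is exactly at the triangle threshold p ~ 1/n. Asymptotically E[X] → c³/6 = 7³/6 = 343/6 ≈ 57.167, a bounded constant. In this regime the triangle count is asymptotically Poisson(c³/6).

E[X] ≈ 56.286; in regime p = Θ(1/n^{1}) E[X] stays bounded (at the triangle threshold p ~ 1/n).


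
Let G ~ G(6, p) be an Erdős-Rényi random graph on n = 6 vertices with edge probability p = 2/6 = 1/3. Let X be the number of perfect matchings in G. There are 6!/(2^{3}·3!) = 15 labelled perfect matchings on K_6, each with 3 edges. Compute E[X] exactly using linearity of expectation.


K_6 has 6!/(2^{3}·3!) = 15 labelled perfect matchings.
For each such perfect matching H, let X_H = 1 if all 3 edges of H are present in G. Then P[X_H = 1] = p^{3} = (1/3)^{3} = 1/27.
By linearity of expectation: E[X] = Σ_H E[X_H] = 15 · p^{3} = 15 · 1/27 = 5/9.
Numerically: E[X] ≈ 0.5556.

E[X] = 15 · (1/3)^{3} = 5/9 ≈ 0.5556.


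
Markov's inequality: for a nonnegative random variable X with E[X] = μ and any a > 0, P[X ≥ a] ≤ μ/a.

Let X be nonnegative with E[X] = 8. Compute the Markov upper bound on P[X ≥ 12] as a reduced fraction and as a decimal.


μ = E[X] = 8, a = 12.
Markov: P[X ≥ 12] ≤ μ/a = (8)/12 = 2/3.
Numerically: ≈ 0.667.
(Since a = 12 > μ = 8.000, the bound 2/3 is < 1 and informative.)

P[X ≥ 12] ≤ 2/3 ≈ 0.667.


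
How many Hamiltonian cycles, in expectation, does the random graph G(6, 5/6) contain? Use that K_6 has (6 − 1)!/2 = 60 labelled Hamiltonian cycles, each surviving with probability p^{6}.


K_6 has (6 − 1)!/2 = 60 labelled Hamiltonian cycles.
For each such Hamiltonian cycle H, let X_H = 1 if all 6 edges of H are present in G. Then P[X_H = 1] = p^{6} = (5/6)^{6} = 15625/46656.
By linearity: E[X] = Σ_H E[X_H] = 60 · p^{6} = 60 · 15625/46656 = 78125/3888.
Numerically: E[X] ≈ 20.0939.

E[X] = 60 · (5/6)^{6} = 78125/3888 ≈ 20.0939.


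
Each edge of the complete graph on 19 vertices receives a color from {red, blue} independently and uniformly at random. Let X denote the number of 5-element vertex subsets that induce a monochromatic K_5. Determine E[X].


Let X = Σ_S X_S over the C(19, 5) = 11628 subsets S of size 5, where X_S = 1 if the K_5 on S is monochromatic.
For a fixed S, the K_5 on S has C(5, 2) = 10 edges. P[all 10 edges red] = (1/2)^10, and likewise for blue, so P[monochromatic] = 2·(1/2)^10 = 2^{1 − 10} = 1/512.
By linearity: E[X] = C(19, 5) · 2^{1 − 10} = 11628 · 1/512 = 2907/128.
Numerically: E[X] ≈ 22.710938.

E[X] = C(19,5)·2^(1−C(5,2)) = 2907/128 ≈ 22.710938.


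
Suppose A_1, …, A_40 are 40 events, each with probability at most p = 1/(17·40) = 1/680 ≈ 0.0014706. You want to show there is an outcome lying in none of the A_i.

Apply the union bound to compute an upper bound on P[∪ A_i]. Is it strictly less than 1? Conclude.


Union bound: P[∪_{i=1}^{40} A_i] ≤ Σ_i P[A_i] ≤ 40·p = 40·(1/680) = 1/17.
Numerically: 1/17 ≈ 0.0588235.
Is 1/17 < 1? YES.
Since P[∪ A_i] ≤ 1/17 < 1, the complement has P[∩ A_i^c] ≥ 1 − 1/17 = 16/17 > 0, so some outcome avoids every A_i.

40·p = 1/17 ≈ 0.0588235; existence CERTIFIED by the union bound.


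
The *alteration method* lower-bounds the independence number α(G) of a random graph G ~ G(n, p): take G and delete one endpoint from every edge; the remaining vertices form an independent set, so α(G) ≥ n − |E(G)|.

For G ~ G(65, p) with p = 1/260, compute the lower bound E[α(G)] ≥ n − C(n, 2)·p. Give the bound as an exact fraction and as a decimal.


E[|E(G)|] = C(65, 2)·p = 2080 · (1/260) = 8.
E[α(G)] ≥ n − E[|E(G)|] = 65 − 8 = 57.
Numerically: ≈ 57.000000.
(This is only a lower bound; the true E[α(G)] may be larger.)

E[α(G)] ≥ 57 ≈ 57.000000.


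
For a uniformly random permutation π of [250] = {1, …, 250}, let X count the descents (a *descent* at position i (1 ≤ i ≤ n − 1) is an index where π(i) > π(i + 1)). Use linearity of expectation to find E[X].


Write X = Σ X_I over i = 1, …, 249, with X_I the indicator of one descent.
There are 249 indicators.
For each fixed i, the pair (π(i), π(i+1)) is a uniformly random ordered pair of distinct values from {1, …, 250}; by symmetry P[π(i) > π(i+1)] = 1/2.
By linearity: E[X] = 249 · (1/2) = (250 − 1) · (1/2) = 249/2 ≈ 124.500.

E[X] = 249/2 = 124.500.


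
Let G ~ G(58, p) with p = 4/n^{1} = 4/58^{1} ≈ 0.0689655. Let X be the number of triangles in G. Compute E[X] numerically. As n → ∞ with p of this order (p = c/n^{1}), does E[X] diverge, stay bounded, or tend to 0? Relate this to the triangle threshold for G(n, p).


Number of potential triangles: C(58, 3) = 30856.
Each occurs with probability p³ ≈ (0.0689655)³ ≈ 3.28016729e-04.
By linearity: E[X] = C(58, 3)·p³ ≈ 30856 · 3.28016729e-04 ≈ 10.121284.
Here α = 1, so p = 4/n is exactly at the triangle threshold p ~ 1/n. Asymptotically E[X] → c³/6 = 4³/6 = 32/3 ≈ 10.666667, a bounded constant. In this regime the triangle count is asymptotically Poisson(c³/6).

E[X] ≈ 10.121284; in regime p = Θ(1/n^{1}) E[X] stays bounded (at the triangle threshold p ~ 1/n).


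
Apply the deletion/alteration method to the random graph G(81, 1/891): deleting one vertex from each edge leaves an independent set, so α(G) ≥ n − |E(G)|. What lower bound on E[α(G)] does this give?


E[|E(G)|] = C(81, 2)·p = 3240 · (1/891) = 40/11.
E[α(G)] ≥ n − E[|E(G)|] = 81 − 40/11 = 851/11.
Numerically: ≈ 77.36364.
(This is only a lower bound; the true E[α(G)] may be larger.)

E[α(G)] ≥ 851/11 ≈ 77.36364.


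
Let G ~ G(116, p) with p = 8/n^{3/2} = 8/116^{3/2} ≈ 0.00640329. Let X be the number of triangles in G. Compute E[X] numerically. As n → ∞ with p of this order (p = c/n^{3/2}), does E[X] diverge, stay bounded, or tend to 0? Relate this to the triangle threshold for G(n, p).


Number of potential triangles: C(116, 3) = 253460.
Each occurs with probability p³ ≈ (0.00640329)³ ≈ 2.62548178e-07.
By linearity: E[X] = C(116, 3)·p³ ≈ 253460 · 2.62548178e-07 ≈ 0.066545.
Since α = 3/2 > 1, p = c/n^{3/2} = o(1/n) is below the triangle threshold p ~ 1/n. Asymptotically E[X] ~ (c³/6)·n^{3(1−α)} = (8³/6)·n^{-1.5} → 0, so by Markov's inequality G has no triangles w.h.p.

E[X] ≈ 0.066545; in regime p = Θ(1/n^{3/2}) E[X] tends to 0 (below the triangle threshold p ~ 1/n).


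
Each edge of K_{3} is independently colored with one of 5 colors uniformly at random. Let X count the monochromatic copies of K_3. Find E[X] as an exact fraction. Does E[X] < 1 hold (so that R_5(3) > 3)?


E[X] = C(3, 3) · 5^{1 − 3} = 1 · 5^{−2} = 1/25.
As a reduced fraction: E[X] = 1/25 ≈ 0.040.
Is E[X] < 1? YES.
Since E[X] < 1, there exists a 5-coloring of K_{3} with no monochromatic K_3; hence R_5(3) > 3.

E[X] = 1/25 ≈ 0.040; E[X] < 1, so R_5(3) > 3.
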